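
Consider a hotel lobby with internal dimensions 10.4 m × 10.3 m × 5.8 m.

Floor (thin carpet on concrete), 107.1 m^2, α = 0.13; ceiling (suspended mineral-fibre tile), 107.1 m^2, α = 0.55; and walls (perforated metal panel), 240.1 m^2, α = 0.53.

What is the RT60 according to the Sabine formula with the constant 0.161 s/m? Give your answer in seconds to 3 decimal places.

Total absorption A = 107.1·0.13 + 107.1·0.55 + 240.1·0.53
  = 13.923 + 58.905 + 127.253 = 200.081 m^2 sabins.
Room volume: 621.296 m³.
T = 0.161 V/A = 0.161·621.296/200.081 = 0.500 s.

0.500 sec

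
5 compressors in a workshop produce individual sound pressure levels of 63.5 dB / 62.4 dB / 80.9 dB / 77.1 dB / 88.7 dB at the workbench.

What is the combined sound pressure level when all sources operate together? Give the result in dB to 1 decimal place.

89.6 dB

Σ 10^(Lᵢ/10) = 9.196e+08.
Back to dB: 10·log₁₀ Σ = 89.6 dB.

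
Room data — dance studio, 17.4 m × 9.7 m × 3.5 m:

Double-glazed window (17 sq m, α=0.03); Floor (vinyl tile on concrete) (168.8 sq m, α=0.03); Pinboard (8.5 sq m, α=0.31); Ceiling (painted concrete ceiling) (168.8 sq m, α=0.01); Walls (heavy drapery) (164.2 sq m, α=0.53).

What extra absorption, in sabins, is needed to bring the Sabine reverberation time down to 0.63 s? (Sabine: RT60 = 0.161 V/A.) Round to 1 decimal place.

54.0 sabins

A₁ = Σ Sᵢαᵢ = 17·0.03 + 168.8·0.03 + 8.5·0.31 + 168.8·0.01 + 164.2·0.53 = 96.923 sabins.
For T = 0.63 s, need A₂ = 0.161·V/T = 0.161·590.73/0.63 = 150.964 sabins.
ΔA = A₂ − A₁ = 150.964 − 96.923 = 54.0 sabins.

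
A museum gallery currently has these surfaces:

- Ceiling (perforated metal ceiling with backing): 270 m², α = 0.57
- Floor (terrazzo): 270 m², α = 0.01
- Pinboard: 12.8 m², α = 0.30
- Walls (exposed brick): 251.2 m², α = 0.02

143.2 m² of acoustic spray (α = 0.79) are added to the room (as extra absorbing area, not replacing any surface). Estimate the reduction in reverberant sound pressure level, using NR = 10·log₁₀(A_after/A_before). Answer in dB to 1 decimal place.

Summing Sᵢαᵢ: 153.900 + 2.700 + 3.840 + 5.024 → A_before = 165.464 sabins.
Added absorption = 143.2 × 0.79 = 113.128 sabins.
A_after = 165.464 + 113.128 = 278.592 sabins.
Reduction = 10 log₁₀(A_after/A_before) = 10 log₁₀(1.6837) = 2.3 dB.

2.3 dB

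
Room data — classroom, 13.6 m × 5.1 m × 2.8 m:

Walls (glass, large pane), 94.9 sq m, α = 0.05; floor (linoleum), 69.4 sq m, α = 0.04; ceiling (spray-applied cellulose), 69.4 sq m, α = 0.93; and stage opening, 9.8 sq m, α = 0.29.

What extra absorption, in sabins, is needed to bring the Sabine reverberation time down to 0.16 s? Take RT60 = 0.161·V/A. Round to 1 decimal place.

120.5 sabins

Total absorption A₁ = 94.9·0.05 + 69.4·0.04 + 69.4·0.93 + 9.8·0.29
  = 4.745 + 2.776 + 64.542 + 2.842 = 74.905 sq m sabins.
V = 194.208 m³. Required absorption A₂ = 0.161 × 194.208 / 0.16 = 195.422 sabins.
Additional absorption ΔA = 195.422 − 74.905 = 120.5 sabins.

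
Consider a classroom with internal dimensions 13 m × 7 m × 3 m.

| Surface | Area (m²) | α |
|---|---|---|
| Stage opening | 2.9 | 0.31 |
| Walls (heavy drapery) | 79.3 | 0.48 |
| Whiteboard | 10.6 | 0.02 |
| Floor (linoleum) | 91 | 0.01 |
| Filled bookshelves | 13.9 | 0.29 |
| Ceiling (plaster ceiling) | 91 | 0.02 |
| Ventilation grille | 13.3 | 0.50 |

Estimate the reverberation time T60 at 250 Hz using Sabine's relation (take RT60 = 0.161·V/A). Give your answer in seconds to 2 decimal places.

Summing Sᵢαᵢ: 0.899 + 38.064 + 0.212 + 0.910 + 4.031 + 1.820 + 6.650 → A = 52.586 sabins.
Room volume: 273 m³.
T = 0.161 V/A = 0.161·273/52.586 = 0.84 s.

0.84 s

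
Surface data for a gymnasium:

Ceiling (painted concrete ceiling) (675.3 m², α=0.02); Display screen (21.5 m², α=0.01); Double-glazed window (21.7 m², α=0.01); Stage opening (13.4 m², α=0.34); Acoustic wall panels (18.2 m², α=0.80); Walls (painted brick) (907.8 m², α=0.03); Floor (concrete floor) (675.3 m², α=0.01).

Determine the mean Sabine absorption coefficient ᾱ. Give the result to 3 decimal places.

0.029

Total surface area S = 2333.2 m².
Weighted sum Σ Sα = 67.041.
ᾱ = A/S = 0.029.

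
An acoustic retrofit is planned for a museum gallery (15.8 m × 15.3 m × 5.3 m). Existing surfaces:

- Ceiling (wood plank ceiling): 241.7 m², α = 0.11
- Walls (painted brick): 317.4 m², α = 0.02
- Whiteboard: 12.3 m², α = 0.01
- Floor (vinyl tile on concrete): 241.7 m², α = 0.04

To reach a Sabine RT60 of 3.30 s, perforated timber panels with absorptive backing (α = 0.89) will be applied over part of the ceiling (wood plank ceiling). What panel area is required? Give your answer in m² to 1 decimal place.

25.4

Total absorption A₁ = 241.7·0.11 + 317.4·0.02 + 12.3·0.01 + 241.7·0.04
  = 26.587 + 6.348 + 0.123 + 9.668 = 42.726 m² sabins.
V = 1281.222 m³. Target absorption A₂ = 0.161 × 1281.222 / 3.30 = 62.508 sabins.
ΔA needed = 62.508 − 42.726 = 19.782 sabins.
Each m² of panel replacing the ceiling (wood plank ceiling) adds (0.89 − 0.11) = 0.78 sabins.
Area = ΔA/Δα = 19.782/0.78 = 25.4 m².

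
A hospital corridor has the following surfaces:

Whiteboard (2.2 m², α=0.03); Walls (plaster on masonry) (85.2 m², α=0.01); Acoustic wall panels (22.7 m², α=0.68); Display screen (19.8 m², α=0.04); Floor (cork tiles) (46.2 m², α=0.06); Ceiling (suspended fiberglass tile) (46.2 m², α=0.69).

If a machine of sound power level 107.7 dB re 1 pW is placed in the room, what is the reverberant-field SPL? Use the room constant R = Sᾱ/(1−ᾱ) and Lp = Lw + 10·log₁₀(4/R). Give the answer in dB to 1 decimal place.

A = 51.796 sabins; S = 222.3 m².
ᾱ = 0.2330, so room constant R = A/(1−ᾱ) = 67.531 m².
Lp = Lw + 10 log₁₀(4/R) = 107.7 -12.27 = 95.4 dB.

95.4 dB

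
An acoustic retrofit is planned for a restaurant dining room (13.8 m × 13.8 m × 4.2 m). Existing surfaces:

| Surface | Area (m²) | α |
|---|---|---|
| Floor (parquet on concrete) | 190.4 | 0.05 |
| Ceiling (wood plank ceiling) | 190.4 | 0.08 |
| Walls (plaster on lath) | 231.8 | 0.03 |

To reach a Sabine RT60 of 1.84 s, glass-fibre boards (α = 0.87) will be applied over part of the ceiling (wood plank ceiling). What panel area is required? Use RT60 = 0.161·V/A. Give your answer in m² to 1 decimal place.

48.5

A₁ = Σ Sᵢαᵢ = 190.4*0.05 + 190.4*0.08 + 231.8*0.03 = 31.706 sabins.
Required A₂ = 0.161·799.848/1.84 = 69.987 sabins.
Absorption to add: 69.987 − 31.706 = 38.281 sabins.
Net gain per m²: Δα = 0.87 − 0.08 = 0.79.
Area = ΔA/Δα = 38.281/0.79 = 48.5 m².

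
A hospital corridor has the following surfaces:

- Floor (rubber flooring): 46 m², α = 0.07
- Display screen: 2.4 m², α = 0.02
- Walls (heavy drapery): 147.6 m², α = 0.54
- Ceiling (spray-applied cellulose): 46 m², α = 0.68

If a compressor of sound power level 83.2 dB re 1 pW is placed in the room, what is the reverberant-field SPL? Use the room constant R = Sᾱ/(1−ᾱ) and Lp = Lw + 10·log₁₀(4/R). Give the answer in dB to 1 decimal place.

65.9 dB

A = 114.252 sabins; S = 242.0 m².
ᾱ = 114.252/242.0 = 0.4721; R = Sᾱ/(1−ᾱ) = 114.252/(1−0.4721) = 216.427 m².
Lp = Lw + 10 log₁₀(4/R) = 83.2 -17.33 = 65.9 dB.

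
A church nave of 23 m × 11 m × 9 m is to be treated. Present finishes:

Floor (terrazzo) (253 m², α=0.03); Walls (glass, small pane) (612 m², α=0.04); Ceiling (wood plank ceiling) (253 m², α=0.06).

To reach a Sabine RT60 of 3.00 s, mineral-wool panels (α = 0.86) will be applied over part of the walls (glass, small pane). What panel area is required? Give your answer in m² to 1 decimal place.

Summing Sᵢαᵢ: 7.590 + 24.480 + 15.180 → A₁ = 47.250 sabins.
Required A₂ = 0.161·2277/3.00 = 122.199 sabins.
ΔA needed = 122.199 − 47.250 = 74.949 sabins.
Net gain per m²: Δα = 0.86 − 0.04 = 0.82.
Panel area = 74.949 / 0.82 = 91.4 m².

91.4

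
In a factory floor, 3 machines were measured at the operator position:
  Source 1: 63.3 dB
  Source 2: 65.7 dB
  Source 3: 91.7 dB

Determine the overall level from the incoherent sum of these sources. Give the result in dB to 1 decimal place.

Sum in the linear (power) domain: Σ 10^(Lᵢ/10) = 10^(63.3/10) + 10^(65.7/10) + 10^(91.7/10) = 1.485e+09.
Back to dB: 10·log₁₀ Σ = 91.7 dB.

91.7 dB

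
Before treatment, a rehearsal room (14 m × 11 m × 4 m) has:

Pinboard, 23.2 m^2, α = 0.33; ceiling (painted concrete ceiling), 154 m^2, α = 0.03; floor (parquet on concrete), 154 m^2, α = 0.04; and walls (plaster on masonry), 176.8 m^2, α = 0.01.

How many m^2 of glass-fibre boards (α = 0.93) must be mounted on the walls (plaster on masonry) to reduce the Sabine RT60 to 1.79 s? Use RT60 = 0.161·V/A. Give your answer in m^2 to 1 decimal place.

Summing Sᵢαᵢ: 7.656 + 4.620 + 6.160 + 1.768 → A₁ = 20.204 sabins.
Required A₂ = 0.161·616/1.79 = 55.406 sabins.
ΔA needed = 55.406 − 20.204 = 35.202 sabins.
Net gain per m^2: Δα = 0.93 − 0.01 = 0.92.
Panel area = 35.202 / 0.92 = 38.3 m^2.

38.3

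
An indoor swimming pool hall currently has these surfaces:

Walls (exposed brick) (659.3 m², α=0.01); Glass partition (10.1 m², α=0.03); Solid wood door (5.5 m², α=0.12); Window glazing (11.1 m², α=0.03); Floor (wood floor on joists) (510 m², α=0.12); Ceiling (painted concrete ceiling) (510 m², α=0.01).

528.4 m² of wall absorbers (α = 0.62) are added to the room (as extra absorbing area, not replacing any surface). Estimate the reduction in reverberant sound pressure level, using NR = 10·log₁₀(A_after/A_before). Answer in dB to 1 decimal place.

7.3 dB

A_before = Σ Sᵢαᵢ = 659.3×0.01 + 10.1×0.03 + 5.5×0.12 + 11.1×0.03 + 510×0.12 + 510×0.01 = 74.189 sabins.
Added absorption = 528.4 × 0.62 = 327.608 sabins.
New total A_after = 401.797 sabins.
Reduction = 10 log₁₀(A_after/A_before) = 10 log₁₀(5.4159) = 7.3 dB.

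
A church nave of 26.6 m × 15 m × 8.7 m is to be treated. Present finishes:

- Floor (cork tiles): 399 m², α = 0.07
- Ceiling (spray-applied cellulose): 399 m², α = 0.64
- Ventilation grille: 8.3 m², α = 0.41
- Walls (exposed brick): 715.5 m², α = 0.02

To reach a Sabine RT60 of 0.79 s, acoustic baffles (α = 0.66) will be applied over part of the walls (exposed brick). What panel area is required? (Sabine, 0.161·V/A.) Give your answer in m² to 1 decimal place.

635.1

Summing Sᵢαᵢ: 27.930 + 255.360 + 3.403 + 14.310 → A₁ = 301.003 sabins.
Required A₂ = 0.161·3471.3/0.79 = 707.442 sabins.
ΔA needed = 707.442 − 301.003 = 406.439 sabins.
Each m² of panel replacing the walls (exposed brick) adds (0.66 − 0.02) = 0.64 sabins.
Area = ΔA/Δα = 406.439/0.64 = 635.1 m².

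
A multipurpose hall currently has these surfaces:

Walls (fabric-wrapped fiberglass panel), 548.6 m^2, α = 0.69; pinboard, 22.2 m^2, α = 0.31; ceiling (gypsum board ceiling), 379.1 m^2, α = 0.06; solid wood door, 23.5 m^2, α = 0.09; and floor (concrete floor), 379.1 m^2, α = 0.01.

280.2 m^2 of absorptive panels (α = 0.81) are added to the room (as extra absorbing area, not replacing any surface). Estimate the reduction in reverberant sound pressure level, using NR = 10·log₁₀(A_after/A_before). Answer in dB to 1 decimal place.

1.9 dB

A_before = Σ Sᵢαᵢ = 548.6*0.69 + 22.2*0.31 + 379.1*0.06 + 23.5*0.09 + 379.1*0.01 = 414.068 sabins.
Added absorption = 280.2 × 0.81 = 226.962 sabins.
A_after = 414.068 + 226.962 = 641.030 sabins.
NR = 10·log₁₀(641.030/414.068) = 1.9 dB.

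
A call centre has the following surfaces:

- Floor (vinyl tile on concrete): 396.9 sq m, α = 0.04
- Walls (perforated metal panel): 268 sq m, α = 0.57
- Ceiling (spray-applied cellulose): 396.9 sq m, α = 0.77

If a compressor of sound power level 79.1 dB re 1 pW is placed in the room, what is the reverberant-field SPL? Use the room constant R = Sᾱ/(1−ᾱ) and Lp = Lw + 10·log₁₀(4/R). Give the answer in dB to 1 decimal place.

Σ(Sᵢαᵢ) = 396.9·0.04 + 268·0.57 + 396.9·0.77 = 474.249; total area S = 1061.8 sq m.
ᾱ = 474.249/1061.8 = 0.4466; R = Sᾱ/(1−ᾱ) = 474.249/(1−0.4466) = 856.973 sq m.
Lp = 79.1 + 10·log₁₀(4/856.973) = 79.1 + (-23.31) = 55.8 dB.

55.8 dB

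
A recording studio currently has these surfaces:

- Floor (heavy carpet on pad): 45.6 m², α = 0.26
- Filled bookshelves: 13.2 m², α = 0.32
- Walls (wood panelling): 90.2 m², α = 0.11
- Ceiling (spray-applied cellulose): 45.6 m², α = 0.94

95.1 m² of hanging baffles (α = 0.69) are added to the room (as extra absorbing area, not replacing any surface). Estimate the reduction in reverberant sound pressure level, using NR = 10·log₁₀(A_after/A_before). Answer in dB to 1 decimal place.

Total absorption A_before = 45.6*0.26 + 13.2*0.32 + 90.2*0.11 + 45.6*0.94
  = 11.856 + 4.224 + 9.922 + 42.864 = 68.866 m² sabins.
Treatment contributes 95.1·0.69 = 65.619 sabins.
New total A_after = 134.485 sabins.
Reduction = 10 log₁₀(A_after/A_before) = 10 log₁₀(1.9529) = 2.9 dB.

2.9 dB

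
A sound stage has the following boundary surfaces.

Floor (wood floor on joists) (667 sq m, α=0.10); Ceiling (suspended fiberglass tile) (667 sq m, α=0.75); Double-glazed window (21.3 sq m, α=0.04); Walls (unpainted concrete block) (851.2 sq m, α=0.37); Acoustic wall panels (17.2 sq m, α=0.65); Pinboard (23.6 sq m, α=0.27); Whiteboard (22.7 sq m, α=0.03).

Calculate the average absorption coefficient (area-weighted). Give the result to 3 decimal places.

0.397

Total surface area S = 2270.0 sq m.
Weighted sum Σ Sα = 900.979.
ᾱ = 900.979 / 2270.0 = 0.397.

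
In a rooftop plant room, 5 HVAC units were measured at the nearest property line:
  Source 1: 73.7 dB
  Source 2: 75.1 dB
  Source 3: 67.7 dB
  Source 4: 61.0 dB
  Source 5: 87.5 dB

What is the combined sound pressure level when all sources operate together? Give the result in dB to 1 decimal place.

Σ 10^(Lᵢ/10) = 6.253e+08.
Combined level = 10 log₁₀(6.253e+08) = 88.0 dB.

88.0 dB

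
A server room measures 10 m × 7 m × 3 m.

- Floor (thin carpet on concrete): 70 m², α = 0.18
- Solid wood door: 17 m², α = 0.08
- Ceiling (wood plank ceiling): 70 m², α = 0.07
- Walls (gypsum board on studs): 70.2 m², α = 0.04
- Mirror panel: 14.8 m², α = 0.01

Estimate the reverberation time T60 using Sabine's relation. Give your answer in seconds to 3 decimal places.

Total absorption A = 70×0.18 + 17×0.08 + 70×0.07 + 70.2×0.04 + 14.8×0.01
  = 12.600 + 1.360 + 4.900 + 2.808 + 0.148 = 21.816 m² sabins.
V = 10·7·3 = 210 m³.
RT60 = 0.161 · V / A = 0.161 × 210 / 21.816 = 1.550 s.

1.550 seconds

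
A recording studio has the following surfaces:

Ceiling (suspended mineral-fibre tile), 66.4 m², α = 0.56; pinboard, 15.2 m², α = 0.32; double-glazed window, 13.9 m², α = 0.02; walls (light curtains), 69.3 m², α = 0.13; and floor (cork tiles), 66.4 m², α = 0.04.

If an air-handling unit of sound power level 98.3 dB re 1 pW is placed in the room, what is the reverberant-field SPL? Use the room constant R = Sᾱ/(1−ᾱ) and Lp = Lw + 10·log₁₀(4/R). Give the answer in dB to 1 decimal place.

85.8 dB

Σ(Sᵢαᵢ) = 66.4·0.56 + 15.2·0.32 + 13.9·0.02 + 69.3·0.13 + 66.4·0.04 = 53.991; total area S = 231.2 m².
ᾱ = 53.991/231.2 = 0.2335; R = Sᾱ/(1−ᾱ) = 53.991/(1−0.2335) = 70.438 m².
Lp = Lw + 10 log₁₀(4/R) = 98.3 -12.46 = 85.8 dB.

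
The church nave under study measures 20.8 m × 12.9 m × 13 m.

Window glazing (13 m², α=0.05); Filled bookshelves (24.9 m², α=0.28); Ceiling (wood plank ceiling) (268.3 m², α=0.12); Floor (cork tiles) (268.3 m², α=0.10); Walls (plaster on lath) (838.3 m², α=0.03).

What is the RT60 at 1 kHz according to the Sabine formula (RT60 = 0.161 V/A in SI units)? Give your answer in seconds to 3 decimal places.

Summing Sᵢαᵢ: 0.650 + 6.972 + 32.196 + 26.830 + 25.149 → A = 91.797 sabins.
Volume V = 20.8 × 12.9 × 13 = 3488.16 m³.
T = 0.161 V/A = 0.161·3488.16/91.797 = 6.118 s.

6.118 sec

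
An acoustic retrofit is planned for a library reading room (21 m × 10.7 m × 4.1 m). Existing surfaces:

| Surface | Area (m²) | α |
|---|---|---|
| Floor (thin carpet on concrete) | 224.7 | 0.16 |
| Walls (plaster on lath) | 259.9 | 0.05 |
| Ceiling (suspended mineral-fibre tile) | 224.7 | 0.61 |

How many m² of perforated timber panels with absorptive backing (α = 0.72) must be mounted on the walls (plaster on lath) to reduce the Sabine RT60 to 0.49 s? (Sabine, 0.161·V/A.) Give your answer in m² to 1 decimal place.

Total absorption A₁ = 224.7×0.16 + 259.9×0.05 + 224.7×0.61
  = 35.952 + 12.995 + 137.067 = 186.014 m² sabins.
V = 921.27 m³. Target absorption A₂ = 0.161 × 921.27 / 0.49 = 302.703 sabins.
ΔA needed = 302.703 − 186.014 = 116.689 sabins.
Net gain per m²: Δα = 0.72 − 0.05 = 0.67.
Panel area = 116.689 / 0.67 = 174.2 m².

174.2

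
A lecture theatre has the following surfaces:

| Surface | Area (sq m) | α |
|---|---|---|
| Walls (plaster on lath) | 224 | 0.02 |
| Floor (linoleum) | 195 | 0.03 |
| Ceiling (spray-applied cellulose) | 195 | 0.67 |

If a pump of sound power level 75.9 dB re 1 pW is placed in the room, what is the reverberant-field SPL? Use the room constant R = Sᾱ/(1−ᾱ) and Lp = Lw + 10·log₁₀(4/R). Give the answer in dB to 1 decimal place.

59.3 dB

Σ(Sᵢαᵢ) = 224×0.02 + 195×0.03 + 195×0.67 = 140.980; total area S = 614.0 sq m.
ᾱ = 0.2296, so room constant R = A/(1−ᾱ) = 182.996 sq m.
Lp = Lw + 10 log₁₀(4/R) = 75.9 -16.60 = 59.3 dB.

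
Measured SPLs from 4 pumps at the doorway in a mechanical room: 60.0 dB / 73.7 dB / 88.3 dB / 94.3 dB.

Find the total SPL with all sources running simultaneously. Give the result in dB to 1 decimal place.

95.3 dB

Σ 10^(Lᵢ/10) = 3.392e+09.
L_total = 10·log₁₀(3.392e+09) = 95.3 dB.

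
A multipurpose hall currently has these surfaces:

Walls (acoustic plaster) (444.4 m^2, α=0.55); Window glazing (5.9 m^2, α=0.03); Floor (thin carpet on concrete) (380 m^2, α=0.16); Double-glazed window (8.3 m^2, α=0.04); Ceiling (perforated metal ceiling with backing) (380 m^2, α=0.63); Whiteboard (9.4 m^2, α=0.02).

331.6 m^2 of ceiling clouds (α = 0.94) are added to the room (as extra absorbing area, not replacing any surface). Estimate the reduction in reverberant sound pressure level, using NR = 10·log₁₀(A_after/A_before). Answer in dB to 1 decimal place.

A_before = Σ Sᵢαᵢ = 444.4×0.55 + 5.9×0.03 + 380×0.16 + 8.3×0.04 + 380×0.63 + 9.4×0.02 = 545.317 sabins.
Added absorption = 331.6 × 0.94 = 311.704 sabins.
New total A_after = 857.021 sabins.
Reduction = 10 log₁₀(A_after/A_before) = 10 log₁₀(1.5716) = 2.0 dB.

2.0 dB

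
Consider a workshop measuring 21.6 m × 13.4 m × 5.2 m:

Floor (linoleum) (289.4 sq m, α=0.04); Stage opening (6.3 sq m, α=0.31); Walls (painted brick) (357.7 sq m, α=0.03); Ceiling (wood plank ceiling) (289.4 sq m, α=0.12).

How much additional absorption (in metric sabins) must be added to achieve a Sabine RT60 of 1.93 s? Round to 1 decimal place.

Summing Sᵢαᵢ: 11.576 + 1.953 + 10.731 + 34.728 → A₁ = 58.988 sabins.
Target A₂ = 0.161·1505.088/1.93 = 125.554 sabins (V = 1505.088 m³).
Additional absorption ΔA = 125.554 − 58.988 = 66.6 sabins.

66.6 sabins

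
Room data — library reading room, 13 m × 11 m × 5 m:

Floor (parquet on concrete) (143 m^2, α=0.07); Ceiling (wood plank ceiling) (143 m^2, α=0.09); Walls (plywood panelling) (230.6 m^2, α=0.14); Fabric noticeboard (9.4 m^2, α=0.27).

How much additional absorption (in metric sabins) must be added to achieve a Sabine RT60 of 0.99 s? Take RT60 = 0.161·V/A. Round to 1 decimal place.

Total absorption A₁ = 143×0.07 + 143×0.09 + 230.6×0.14 + 9.4×0.27
  = 10.010 + 12.870 + 32.284 + 2.538 = 57.702 m^2 sabins.
V = 715 m³. Required absorption A₂ = 0.161 × 715 / 0.99 = 116.278 sabins.
Additional absorption ΔA = 116.278 − 57.702 = 58.6 sabins.

58.6 sabins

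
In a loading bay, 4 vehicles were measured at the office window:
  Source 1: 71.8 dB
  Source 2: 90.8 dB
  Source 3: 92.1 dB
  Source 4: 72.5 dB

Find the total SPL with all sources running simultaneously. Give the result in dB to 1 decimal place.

94.6 dB

Sum in the linear (power) domain: Σ 10^(Lᵢ/10) = 10^(71.8/10) + 10^(90.8/10) + 10^(92.1/10) + 10^(72.5/10) = 2.857e+09.
Back to dB: 10·log₁₀ Σ = 94.6 dB.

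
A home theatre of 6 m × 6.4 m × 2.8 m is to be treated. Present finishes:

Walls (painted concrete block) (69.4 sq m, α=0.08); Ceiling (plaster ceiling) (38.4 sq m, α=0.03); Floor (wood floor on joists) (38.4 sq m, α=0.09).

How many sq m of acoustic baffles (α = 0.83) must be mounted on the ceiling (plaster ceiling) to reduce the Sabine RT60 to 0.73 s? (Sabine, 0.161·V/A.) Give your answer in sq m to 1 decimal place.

16.9

Total absorption A₁ = 69.4*0.08 + 38.4*0.03 + 38.4*0.09
  = 5.552 + 1.152 + 3.456 = 10.160 sq m sabins.
V = 107.52 m³. Target absorption A₂ = 0.161 × 107.52 / 0.73 = 23.713 sabins.
ΔA needed = 23.713 − 10.160 = 13.553 sabins.
Net gain per sq m: Δα = 0.83 − 0.03 = 0.80.
Panel area = 13.553 / 0.80 = 16.9 sq m.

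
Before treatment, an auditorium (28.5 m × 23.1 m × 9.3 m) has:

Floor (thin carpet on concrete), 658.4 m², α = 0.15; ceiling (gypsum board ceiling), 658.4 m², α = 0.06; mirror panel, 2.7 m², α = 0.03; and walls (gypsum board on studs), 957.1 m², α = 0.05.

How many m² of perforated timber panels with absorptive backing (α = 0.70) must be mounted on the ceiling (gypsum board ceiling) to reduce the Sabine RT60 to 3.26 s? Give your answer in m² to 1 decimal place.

181.5

A₁ = Σ Sᵢαᵢ = 658.4*0.15 + 658.4*0.06 + 2.7*0.03 + 957.1*0.05 = 186.200 sabins.
V = 6122.655 m³. Target absorption A₂ = 0.161 × 6122.655 / 3.26 = 302.377 sabins.
ΔA needed = 302.377 − 186.200 = 116.177 sabins.
Net gain per m²: Δα = 0.70 − 0.06 = 0.64.
Panel area = 116.177 / 0.64 = 181.5 m².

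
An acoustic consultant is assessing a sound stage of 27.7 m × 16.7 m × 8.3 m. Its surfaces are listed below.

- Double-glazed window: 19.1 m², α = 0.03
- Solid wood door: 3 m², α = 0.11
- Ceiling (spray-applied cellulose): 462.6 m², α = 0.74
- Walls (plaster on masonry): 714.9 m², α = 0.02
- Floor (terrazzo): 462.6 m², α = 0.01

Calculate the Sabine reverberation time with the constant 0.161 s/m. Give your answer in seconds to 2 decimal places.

Total absorption A = 19.1·0.03 + 3·0.11 + 462.6·0.74 + 714.9·0.02 + 462.6·0.01
  = 0.573 + 0.330 + 342.324 + 14.298 + 4.626 = 362.151 m² sabins.
Volume V = 27.7 × 16.7 × 8.3 = 3839.497 m³.
T = 0.161 V/A = 0.161·3839.497/362.151 = 1.71 s.

1.71 s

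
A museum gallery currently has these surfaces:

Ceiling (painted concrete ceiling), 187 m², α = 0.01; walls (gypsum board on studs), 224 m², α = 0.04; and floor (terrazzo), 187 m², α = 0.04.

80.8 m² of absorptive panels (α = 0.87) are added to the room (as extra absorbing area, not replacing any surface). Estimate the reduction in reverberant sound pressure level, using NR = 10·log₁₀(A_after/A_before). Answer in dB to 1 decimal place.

Equivalent absorption area: A_before = 187*0.01 + 224*0.04 + 187*0.04 = 18.310 m².
Treatment contributes 80.8·0.87 = 70.296 sabins.
A_after = 18.310 + 70.296 = 88.606 sabins.
NR = 10·log₁₀(88.606/18.310) = 6.8 dB.

6.8 dB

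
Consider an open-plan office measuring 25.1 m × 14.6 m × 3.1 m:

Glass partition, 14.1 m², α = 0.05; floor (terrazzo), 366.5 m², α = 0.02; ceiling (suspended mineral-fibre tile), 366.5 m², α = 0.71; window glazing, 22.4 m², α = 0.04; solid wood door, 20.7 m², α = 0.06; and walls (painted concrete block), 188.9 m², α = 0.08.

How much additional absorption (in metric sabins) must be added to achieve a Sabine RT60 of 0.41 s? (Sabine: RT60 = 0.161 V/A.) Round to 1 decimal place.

A₁ = Σ Sᵢαᵢ = 14.1*0.05 + 366.5*0.02 + 366.5*0.71 + 22.4*0.04 + 20.7*0.06 + 188.9*0.08 = 285.500 sabins.
V = 1136.026 m³. Required absorption A₂ = 0.161 × 1136.026 / 0.41 = 446.098 sabins.
Shortfall: 446.098 − 285.500 = 160.6 sabins.

160.6 sabins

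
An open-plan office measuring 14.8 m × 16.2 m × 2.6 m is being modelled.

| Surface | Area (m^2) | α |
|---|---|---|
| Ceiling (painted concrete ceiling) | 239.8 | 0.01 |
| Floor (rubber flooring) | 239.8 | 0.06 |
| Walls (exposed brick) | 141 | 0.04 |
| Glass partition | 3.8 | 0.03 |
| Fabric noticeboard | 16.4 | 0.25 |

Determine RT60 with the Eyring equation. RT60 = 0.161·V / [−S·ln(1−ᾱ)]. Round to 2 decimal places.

3.69 seconds

S = Σ Sᵢ = 640.8 m^2.
Σ(Sᵢαᵢ) = 239.8×0.01 + 239.8×0.06 + 141×0.04 + 3.8×0.03 + 16.4×0.25 = 26.640.
Mean coefficient ᾱ = A/S = 0.0416.
−S·ln(1−ᾱ) = −640.8 × ln(1 − 0.0416) = 27.228.
V = 14.8 × 16.2 × 2.6 = 623.376 m³.
T = 0.161·V/[−S·ln(1−ᾱ)] = 0.161·623.376/27.228 = 3.69 s.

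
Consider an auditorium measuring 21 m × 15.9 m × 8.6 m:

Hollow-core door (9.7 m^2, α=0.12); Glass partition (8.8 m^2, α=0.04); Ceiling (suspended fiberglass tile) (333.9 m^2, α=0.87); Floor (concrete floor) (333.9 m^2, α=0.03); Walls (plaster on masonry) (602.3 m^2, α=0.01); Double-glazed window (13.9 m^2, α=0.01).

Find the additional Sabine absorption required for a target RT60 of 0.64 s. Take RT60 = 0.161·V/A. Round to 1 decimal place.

Total absorption A₁ = 9.7·0.12 + 8.8·0.04 + 333.9·0.87 + 333.9·0.03 + 602.3·0.01 + 13.9·0.01
  = 1.164 + 0.352 + 290.493 + 10.017 + 6.023 + 0.139 = 308.188 m^2 sabins.
For T = 0.64 s, need A₂ = 0.161·V/T = 0.161·2871.54/0.64 = 722.372 sabins.
ΔA = A₂ − A₁ = 722.372 − 308.188 = 414.2 sabins.

414.2 sabins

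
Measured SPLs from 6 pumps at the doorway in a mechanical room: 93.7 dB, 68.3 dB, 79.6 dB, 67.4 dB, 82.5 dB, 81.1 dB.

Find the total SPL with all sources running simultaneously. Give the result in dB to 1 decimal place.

94.4 dB

Σ 10^(Lᵢ/10) = 2.754e+09.
L_total = 10·log₁₀(2.754e+09) = 94.4 dB.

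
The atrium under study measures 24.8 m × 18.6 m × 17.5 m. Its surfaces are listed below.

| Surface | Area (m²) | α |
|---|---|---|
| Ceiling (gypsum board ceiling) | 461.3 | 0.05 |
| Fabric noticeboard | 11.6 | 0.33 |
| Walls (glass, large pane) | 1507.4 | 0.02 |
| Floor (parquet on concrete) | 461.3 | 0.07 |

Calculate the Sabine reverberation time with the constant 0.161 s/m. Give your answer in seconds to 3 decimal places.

Equivalent absorption area: A = 461.3*0.05 + 11.6*0.33 + 1507.4*0.02 + 461.3*0.07 = 89.332 m².
V = 24.8·18.6·17.5 = 8072.4 m³.
Sabine: RT60 = 0.161 × 8072.4 / 89.332 = 14.549 s.

14.549 s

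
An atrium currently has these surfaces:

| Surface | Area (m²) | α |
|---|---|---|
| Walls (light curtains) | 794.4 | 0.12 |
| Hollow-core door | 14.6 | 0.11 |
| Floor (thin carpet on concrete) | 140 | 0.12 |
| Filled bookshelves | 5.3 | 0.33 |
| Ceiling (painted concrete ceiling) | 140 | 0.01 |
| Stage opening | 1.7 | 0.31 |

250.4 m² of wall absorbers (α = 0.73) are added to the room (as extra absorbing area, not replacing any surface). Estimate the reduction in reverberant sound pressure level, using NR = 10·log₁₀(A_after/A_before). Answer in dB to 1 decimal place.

Summing Sᵢαᵢ: 95.328 + 1.606 + 16.800 + 1.749 + 1.400 + 0.527 → A_before = 117.410 sabins.
Treatment contributes 250.4·0.73 = 182.792 sabins.
New total A_after = 300.202 sabins.
Reduction = 10 log₁₀(A_after/A_before) = 10 log₁₀(2.5569) = 4.1 dB.

4.1 dB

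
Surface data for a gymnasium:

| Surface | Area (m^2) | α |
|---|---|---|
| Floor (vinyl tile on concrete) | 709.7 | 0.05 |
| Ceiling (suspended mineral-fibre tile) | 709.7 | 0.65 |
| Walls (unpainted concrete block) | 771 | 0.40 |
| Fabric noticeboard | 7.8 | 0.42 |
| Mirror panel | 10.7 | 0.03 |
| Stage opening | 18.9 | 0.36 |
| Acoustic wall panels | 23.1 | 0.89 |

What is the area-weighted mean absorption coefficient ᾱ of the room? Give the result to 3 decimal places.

Total surface area S = 2250.9 m^2.
A = 709.7·0.05 + 709.7·0.65 + 771·0.40 + 7.8·0.42 + 10.7·0.03 + 18.9·0.36 + 23.1·0.89 = 836.150 sabins.
ᾱ = 836.150 / 2250.9 = 0.371.

0.371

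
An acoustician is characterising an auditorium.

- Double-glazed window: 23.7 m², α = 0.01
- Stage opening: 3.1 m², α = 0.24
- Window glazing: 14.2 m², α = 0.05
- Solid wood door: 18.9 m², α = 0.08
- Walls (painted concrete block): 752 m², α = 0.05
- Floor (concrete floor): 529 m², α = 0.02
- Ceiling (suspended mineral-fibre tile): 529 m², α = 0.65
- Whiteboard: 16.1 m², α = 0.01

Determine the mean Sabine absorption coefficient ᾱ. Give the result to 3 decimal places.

Total surface area S = 1886.0 m².
Weighted sum Σ Sα = 395.394.
ᾱ = A/S = 0.210.

0.210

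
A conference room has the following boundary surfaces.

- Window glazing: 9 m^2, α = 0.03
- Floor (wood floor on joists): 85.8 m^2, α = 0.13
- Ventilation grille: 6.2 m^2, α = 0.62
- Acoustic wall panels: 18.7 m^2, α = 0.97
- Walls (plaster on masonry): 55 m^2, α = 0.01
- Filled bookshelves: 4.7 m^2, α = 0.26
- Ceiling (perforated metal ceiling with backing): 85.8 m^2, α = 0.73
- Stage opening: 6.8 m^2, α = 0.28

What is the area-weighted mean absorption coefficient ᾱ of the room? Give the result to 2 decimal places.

Total surface area S = 272.0 m^2.
A = 9·0.03 + 85.8·0.13 + 6.2·0.62 + 18.7·0.97 + 55·0.01 + 4.7·0.26 + 85.8·0.73 + 6.8·0.28 = 99.717 sabins.
ᾱ = A/S = 0.37.

0.37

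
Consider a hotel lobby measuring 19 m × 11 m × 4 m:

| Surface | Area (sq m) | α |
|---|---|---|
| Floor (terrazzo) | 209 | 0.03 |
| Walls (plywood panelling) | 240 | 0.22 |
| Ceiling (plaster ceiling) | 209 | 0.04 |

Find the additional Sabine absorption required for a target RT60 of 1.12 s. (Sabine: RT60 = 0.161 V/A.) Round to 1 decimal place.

52.7 sabins

Summing Sᵢαᵢ: 6.270 + 52.800 + 8.360 → A₁ = 67.430 sabins.
Target A₂ = 0.161·836/1.12 = 120.175 sabins (V = 836 m³).
ΔA = A₂ − A₁ = 120.175 − 67.430 = 52.7 sabins.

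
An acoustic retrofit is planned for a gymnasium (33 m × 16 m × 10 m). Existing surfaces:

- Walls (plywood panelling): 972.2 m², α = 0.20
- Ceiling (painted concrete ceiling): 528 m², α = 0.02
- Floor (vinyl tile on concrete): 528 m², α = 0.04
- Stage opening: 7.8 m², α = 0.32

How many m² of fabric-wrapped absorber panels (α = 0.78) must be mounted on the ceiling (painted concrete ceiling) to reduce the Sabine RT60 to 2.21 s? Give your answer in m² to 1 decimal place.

A₁ = Σ Sᵢαᵢ = 972.2*0.20 + 528*0.02 + 528*0.04 + 7.8*0.32 = 228.616 sabins.
V = 5280 m³. Target absorption A₂ = 0.161 × 5280 / 2.21 = 384.652 sabins.
ΔA needed = 384.652 − 228.616 = 156.036 sabins.
Net gain per m²: Δα = 0.78 − 0.02 = 0.76.
Panel area = 156.036 / 0.76 = 205.3 m².

205.3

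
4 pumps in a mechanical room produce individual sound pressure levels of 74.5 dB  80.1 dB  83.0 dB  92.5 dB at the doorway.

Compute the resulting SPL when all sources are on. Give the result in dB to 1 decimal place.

93.2 dB

Sum in the linear (power) domain: Σ 10^(Lᵢ/10) = 10^(74.5/10) + 10^(80.1/10) + 10^(83.0/10) + 10^(92.5/10) = 2.108e+09.
Back to dB: 10·log₁₀ Σ = 93.2 dB.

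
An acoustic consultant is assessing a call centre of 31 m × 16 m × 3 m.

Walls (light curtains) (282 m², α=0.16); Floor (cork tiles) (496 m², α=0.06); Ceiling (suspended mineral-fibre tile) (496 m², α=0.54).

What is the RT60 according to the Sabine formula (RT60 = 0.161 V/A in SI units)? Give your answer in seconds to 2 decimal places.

0.70 sec

Total absorption A = 282*0.16 + 496*0.06 + 496*0.54
  = 45.120 + 29.760 + 267.840 = 342.720 m² sabins.
V = 31·16·3 = 1488 m³.
Sabine: RT60 = 0.161 × 1488 / 342.720 = 0.70 s.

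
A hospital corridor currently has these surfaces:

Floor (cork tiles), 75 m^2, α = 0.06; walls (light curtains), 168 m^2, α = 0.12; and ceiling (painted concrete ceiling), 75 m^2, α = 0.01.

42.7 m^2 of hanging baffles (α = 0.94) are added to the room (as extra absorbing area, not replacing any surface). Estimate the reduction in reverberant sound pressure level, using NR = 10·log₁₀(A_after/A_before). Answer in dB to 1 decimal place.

4.1 dB

A_before = Σ Sᵢαᵢ = 75*0.06 + 168*0.12 + 75*0.01 = 25.410 sabins.
Added absorption = 42.7 × 0.94 = 40.138 sabins.
A_after = 25.410 + 40.138 = 65.548 sabins.
Reduction = 10 log₁₀(A_after/A_before) = 10 log₁₀(2.5796) = 4.1 dB.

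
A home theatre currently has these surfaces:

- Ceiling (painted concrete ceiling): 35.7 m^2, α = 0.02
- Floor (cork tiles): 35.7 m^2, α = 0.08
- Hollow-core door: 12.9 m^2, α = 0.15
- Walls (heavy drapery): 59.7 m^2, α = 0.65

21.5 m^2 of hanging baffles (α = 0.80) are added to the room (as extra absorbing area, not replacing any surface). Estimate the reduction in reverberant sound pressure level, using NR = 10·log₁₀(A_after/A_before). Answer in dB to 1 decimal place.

Equivalent absorption area: A_before = 35.7*0.02 + 35.7*0.08 + 12.9*0.15 + 59.7*0.65 = 44.310 m^2.
Added absorption = 21.5 × 0.80 = 17.200 sabins.
New total A_after = 61.510 sabins.
Reduction = 10 log₁₀(A_after/A_before) = 10 log₁₀(1.3882) = 1.4 dB.

1.4 dB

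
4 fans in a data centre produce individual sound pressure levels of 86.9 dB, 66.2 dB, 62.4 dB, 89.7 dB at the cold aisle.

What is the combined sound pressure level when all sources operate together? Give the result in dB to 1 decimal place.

Sum in the linear (power) domain: Σ 10^(Lᵢ/10) = 10^(86.9/10) + 10^(66.2/10) + 10^(62.4/10) + 10^(89.7/10) = 1.429e+09.
Back to dB: 10·log₁₀ Σ = 91.6 dB.

91.6 dB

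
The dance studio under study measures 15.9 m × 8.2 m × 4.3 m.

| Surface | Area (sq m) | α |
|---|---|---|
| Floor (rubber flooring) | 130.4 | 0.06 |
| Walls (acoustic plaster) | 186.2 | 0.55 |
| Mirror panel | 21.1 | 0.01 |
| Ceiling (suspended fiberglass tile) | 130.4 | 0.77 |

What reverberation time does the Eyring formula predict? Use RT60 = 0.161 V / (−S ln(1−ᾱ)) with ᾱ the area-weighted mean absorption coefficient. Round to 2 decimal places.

S = Σ Sᵢ = 468.1 sq m.
Σ(Sᵢαᵢ) = 130.4·0.06 + 186.2·0.55 + 21.1·0.01 + 130.4·0.77 = 210.853.
Mean coefficient ᾱ = A/S = 0.4504.
−S·ln(1−ᾱ) = −468.1 × ln(1 − 0.4504) = 280.188.
V = 15.9 × 8.2 × 4.3 = 560.634 m³.
RT60 = 0.161 × 560.634 / 280.188 = 0.32 s.

0.32 sec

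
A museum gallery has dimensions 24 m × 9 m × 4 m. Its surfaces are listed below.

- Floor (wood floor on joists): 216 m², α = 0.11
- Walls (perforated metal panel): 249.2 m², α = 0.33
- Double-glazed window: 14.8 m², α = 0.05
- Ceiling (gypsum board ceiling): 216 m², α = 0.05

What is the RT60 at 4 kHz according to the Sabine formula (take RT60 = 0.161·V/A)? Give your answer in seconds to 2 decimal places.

1.18 s

Total absorption A = 216×0.11 + 249.2×0.33 + 14.8×0.05 + 216×0.05
  = 23.760 + 82.236 + 0.740 + 10.800 = 117.536 m² sabins.
Room volume: 864 m³.
RT60 = 0.161 · V / A = 0.161 × 864 / 117.536 = 1.18 s.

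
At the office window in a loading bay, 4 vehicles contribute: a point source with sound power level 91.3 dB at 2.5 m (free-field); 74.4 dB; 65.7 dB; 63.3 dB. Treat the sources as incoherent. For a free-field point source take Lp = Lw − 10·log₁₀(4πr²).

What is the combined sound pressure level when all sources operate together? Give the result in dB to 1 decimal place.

Source at 2.5 m: Lp = 91.3 − 10·log₁₀(4π·2.5²) = 91.3 − 10·log₁₀(78.540) = 72.3 dB.
Σ 10^(Lᵢ/10) = 5.038e+07.
L_total = 10·log₁₀(5.038e+07) = 77.0 dB.

77.0 dB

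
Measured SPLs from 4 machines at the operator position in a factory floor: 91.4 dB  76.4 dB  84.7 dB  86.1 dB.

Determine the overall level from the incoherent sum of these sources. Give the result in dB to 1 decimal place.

Converting to relative power and adding: 10^(91.4/10) + 10^(76.4/10) + 10^(84.7/10) + 10^(86.1/10) = 2.127e+09.
Combined level = 10 log₁₀(2.127e+09) = 93.3 dB.

93.3 dB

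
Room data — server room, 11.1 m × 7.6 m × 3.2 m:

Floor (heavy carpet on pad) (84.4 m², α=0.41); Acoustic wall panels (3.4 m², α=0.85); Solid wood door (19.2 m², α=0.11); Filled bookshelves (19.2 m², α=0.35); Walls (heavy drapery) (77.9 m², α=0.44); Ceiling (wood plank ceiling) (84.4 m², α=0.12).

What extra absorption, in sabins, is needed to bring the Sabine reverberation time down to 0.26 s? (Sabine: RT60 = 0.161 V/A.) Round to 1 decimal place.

76.4 sabins

Equivalent absorption area: A₁ = 84.4*0.41 + 3.4*0.85 + 19.2*0.11 + 19.2*0.35 + 77.9*0.44 + 84.4*0.12 = 90.730 m².
For T = 0.26 s, need A₂ = 0.161·V/T = 0.161·269.952/0.26 = 167.163 sabins.
ΔA = A₂ − A₁ = 167.163 − 90.730 = 76.4 sabins.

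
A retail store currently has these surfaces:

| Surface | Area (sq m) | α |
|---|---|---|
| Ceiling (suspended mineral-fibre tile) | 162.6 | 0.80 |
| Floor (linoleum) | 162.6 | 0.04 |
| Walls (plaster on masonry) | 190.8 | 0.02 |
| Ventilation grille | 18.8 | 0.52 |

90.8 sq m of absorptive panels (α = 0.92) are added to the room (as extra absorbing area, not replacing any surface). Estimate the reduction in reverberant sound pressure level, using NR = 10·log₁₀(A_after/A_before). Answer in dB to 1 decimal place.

Summing Sᵢαᵢ: 130.080 + 6.504 + 3.816 + 9.776 → A_before = 150.176 sabins.
Added absorption = 90.8 × 0.92 = 83.536 sabins.
New total A_after = 233.712 sabins.
NR = 10·log₁₀(233.712/150.176) = 1.9 dB.

1.9 dB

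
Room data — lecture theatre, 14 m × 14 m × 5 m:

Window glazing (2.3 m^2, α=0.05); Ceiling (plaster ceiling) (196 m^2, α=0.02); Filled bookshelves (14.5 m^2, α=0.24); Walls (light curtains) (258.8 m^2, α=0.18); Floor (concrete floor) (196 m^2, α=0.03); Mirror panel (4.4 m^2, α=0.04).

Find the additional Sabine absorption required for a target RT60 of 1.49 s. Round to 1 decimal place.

A₁ = Σ Sᵢαᵢ = 2.3*0.05 + 196*0.02 + 14.5*0.24 + 258.8*0.18 + 196*0.03 + 4.4*0.04 = 60.155 sabins.
For T = 1.49 s, need A₂ = 0.161·V/T = 0.161·980/1.49 = 105.893 sabins.
ΔA = A₂ − A₁ = 105.893 − 60.155 = 45.7 sabins.

45.7 sabins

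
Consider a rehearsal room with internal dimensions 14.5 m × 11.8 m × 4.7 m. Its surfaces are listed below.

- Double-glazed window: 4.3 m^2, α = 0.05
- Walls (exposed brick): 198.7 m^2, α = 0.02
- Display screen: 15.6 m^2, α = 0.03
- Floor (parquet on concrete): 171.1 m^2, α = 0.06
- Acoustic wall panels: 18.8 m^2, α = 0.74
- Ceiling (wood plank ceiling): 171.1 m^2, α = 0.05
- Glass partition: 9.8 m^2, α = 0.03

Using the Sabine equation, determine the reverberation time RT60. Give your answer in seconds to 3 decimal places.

A = Σ Sᵢαᵢ = 4.3·0.05 + 198.7·0.02 + 15.6·0.03 + 171.1·0.06 + 18.8·0.74 + 171.1·0.05 + 9.8·0.03 = 37.684 sabins.
Room volume: 804.17 m³.
Sabine: RT60 = 0.161 × 804.17 / 37.684 = 3.436 s.

3.436 s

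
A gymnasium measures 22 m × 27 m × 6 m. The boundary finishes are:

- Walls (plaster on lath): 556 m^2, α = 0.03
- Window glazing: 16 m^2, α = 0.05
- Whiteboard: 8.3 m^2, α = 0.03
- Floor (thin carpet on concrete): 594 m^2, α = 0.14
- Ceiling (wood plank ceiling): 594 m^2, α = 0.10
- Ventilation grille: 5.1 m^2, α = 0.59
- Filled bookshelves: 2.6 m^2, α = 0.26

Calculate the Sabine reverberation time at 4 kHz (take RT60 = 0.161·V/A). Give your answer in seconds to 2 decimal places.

3.50 s

A = Σ Sᵢαᵢ = 556*0.03 + 16*0.05 + 8.3*0.03 + 594*0.14 + 594*0.10 + 5.1*0.59 + 2.6*0.26 = 163.974 sabins.
Volume V = 22 × 27 × 6 = 3564 m³.
RT60 = 0.161 · V / A = 0.161 × 3564 / 163.974 = 3.50 s.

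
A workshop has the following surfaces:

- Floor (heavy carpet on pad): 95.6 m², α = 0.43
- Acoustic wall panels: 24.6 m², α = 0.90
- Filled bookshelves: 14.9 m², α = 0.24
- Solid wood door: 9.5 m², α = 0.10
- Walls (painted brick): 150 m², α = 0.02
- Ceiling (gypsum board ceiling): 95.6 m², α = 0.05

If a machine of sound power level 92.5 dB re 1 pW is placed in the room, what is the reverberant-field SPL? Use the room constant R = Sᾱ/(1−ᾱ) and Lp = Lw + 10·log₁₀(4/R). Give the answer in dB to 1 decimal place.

A = 75.554 sabins; S = 390.2 m².
ᾱ = 0.1936, so room constant R = A/(1−ᾱ) = 93.693 m².
Lp = Lw + 10 log₁₀(4/R) = 92.5 -13.70 = 78.8 dB.

78.8 dB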